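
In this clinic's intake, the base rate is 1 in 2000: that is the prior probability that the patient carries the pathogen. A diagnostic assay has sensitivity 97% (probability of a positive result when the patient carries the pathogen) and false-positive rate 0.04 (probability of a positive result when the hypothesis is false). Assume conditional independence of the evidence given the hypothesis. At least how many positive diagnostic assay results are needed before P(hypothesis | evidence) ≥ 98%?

Prior odds: 0.0005 ÷ 0.9995 = 1/1999.
Likelihood ratio of a positive result = 0.97/0.04 = 24.25.
Target odds: 0.98 ÷ 0.02 = 49.
Need (1/1999) × 24.25ⁿ ≥ 49, i.e. 24.25ⁿ ≥ 97951.
24.25³ = 912673/64 falls short of 97951 but 24.25⁴ = 88529281/256 reaches it, so n = 4.

4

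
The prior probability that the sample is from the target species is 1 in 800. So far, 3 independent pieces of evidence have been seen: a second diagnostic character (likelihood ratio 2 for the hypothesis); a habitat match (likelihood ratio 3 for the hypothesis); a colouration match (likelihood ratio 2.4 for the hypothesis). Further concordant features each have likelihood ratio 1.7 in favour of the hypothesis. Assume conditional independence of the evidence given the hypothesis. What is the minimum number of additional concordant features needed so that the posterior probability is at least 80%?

Prior odds = 0.00125/0.99875 = 1/799.
Combined Bayes factor of the evidence already in hand = 2 × 3 × 2.4 = 14.4.
Odds after that evidence = (1/799) × 14.4 = 72/3995.
Target odds = 0.8/0.2 = 4.
Need 1.7ⁿ ≥ 4 ÷ (72/3995) = 3995/18.
1.7¹⁰ ≈201.599 falls short of 3995/18 but 1.7¹¹ ≈342.719 reaches it, so n = 11.

11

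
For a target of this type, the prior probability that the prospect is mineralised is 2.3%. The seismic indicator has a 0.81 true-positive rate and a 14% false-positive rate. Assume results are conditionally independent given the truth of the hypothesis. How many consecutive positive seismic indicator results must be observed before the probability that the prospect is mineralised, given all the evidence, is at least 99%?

5

Prior odds = 0.023/0.977 = 23/977.
Likelihood ratio of a positive result = 0.81/0.14 = 81/14.
Target posterior odds = 0.99/0.01 = 99.
Require (81/14)ⁿ ≥ 99 ÷ (23/977) = 96723/23.
(81/14)⁴ = 43046721/38416 falls short of 96723/23 but (81/14)⁵ ≈6483.13 reaches it, so n = 5.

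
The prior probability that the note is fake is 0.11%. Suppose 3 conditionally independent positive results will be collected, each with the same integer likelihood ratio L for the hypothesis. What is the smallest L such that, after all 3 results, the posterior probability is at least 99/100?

Prior odds = 0.0011/0.9989 = 11/9989.
Target odds = 0.99/0.01 = 99.
Need L³ ≥ 99 ÷ (11/9989) = 89901.
44³ = 85184 < 89901 ≤ 91125 = 45³, so L = 45.

45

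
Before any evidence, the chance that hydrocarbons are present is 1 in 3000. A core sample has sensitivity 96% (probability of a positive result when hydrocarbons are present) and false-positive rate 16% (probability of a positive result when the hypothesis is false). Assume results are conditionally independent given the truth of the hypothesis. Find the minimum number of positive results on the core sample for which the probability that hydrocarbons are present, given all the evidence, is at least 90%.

Prior odds = (1/3000)/(2999/3000) = 1/2999.
Likelihood ratio of a positive result = 0.96/0.16 = 6.
Target odds: 0.9 ÷ 0.1 = 9.
Require 6ⁿ ≥ 9 ÷ (1/2999) = 26991.
6⁵ = 7776 falls short of 26991 but 6⁶ = 46656 reaches it, so n = 6.

6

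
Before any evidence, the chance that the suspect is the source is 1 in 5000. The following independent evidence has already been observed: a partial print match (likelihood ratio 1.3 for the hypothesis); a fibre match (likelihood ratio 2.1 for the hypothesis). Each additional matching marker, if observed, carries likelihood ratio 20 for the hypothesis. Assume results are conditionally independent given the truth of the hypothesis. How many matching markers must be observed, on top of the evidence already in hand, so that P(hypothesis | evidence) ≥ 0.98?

Prior odds = 0.0002/0.9998 = 1/4999.
Combined Bayes factor of the evidence already in hand = 1.3 × 2.1 = 2.73.
Odds after that evidence = (1/4999) × 2.73 = 273/499900.
Target odds = 0.98/0.02 = 49.
Need 20ⁿ ≥ 49 ÷ (273/499900) = 3499300/39.
20³ = 8000 falls short of 3499300/39 but 20⁴ = 160000 reaches it, so n = 4.

4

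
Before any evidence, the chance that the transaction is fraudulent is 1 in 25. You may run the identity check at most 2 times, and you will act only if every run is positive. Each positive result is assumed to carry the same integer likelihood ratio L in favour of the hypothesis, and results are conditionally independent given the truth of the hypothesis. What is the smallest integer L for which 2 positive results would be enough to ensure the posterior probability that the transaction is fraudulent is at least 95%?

22

Prior odds = 0.04/0.96 = 1/24.
Target odds = 0.95/0.05 = 19.
Need L² ≥ 19 ÷ (1/24) = 456.
21² = 441 < 456 ≤ 484 = 22², so L = 22.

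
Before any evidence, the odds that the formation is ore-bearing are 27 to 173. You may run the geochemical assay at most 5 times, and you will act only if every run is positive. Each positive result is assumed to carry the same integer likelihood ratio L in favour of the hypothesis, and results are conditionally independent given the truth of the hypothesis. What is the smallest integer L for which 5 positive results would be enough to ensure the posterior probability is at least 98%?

Prior odds = 27/173.
Target odds = 0.98/0.02 = 49.
Need L⁵ ≥ 49 ÷ (27/173) = 8477/27.
3⁵ = 243 < 8477/27 ≤ 1024 = 4⁵, so L = 4.

4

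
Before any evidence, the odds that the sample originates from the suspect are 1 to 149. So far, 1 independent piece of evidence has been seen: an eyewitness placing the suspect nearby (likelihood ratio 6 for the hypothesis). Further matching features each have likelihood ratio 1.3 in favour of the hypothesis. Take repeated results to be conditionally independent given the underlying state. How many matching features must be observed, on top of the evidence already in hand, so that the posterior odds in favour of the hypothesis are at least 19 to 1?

24

Prior odds = 1/149.
Bayes factor of the evidence already in hand = 6.
Odds after that evidence = (1/149) × 6 = 6/149.
Target odds = 19.
Need 1.3ⁿ ≥ 19 ÷ (6/149) = 2831/6.
1.3²³ ≈417.539 falls short of 2831/6 but 1.3²⁴ ≈542.801 reaches it, so n = 24.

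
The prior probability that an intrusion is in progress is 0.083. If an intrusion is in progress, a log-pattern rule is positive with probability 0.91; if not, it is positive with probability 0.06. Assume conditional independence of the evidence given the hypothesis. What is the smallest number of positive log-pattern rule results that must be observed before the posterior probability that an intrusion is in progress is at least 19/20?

Prior odds: 0.083 ÷ 0.917 = 83/917.
Likelihood ratio of a positive = 0.91/0.06 = 91/6.
Target odds: 0.95 ÷ 0.05 = 19.
Need (83/917) × (91/6)ⁿ ≥ 19, i.e. (91/6)ⁿ ≥ 17423/83.
(91/6)¹ = 91/6 falls short of 17423/83 but (91/6)² = 8281/36 reaches it, so n = 2.

2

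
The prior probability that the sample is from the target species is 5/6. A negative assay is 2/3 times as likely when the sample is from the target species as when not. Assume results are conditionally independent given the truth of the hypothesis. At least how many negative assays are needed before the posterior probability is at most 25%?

Prior odds: (5/6) ÷ (1/6) = 5.
Likelihood ratio per negative assay = 2/3.
Target posterior odds = 0.25/0.75 = 1/3.
Need 5 × (2/3)ⁿ ≤ 1/3, i.e. (2/3)ⁿ ≤ 1/15.
(2/3)⁶ = 64/729 is still above 1/15 but (2/3)⁷ = 128/2187 is at or below it, so n = 7.

7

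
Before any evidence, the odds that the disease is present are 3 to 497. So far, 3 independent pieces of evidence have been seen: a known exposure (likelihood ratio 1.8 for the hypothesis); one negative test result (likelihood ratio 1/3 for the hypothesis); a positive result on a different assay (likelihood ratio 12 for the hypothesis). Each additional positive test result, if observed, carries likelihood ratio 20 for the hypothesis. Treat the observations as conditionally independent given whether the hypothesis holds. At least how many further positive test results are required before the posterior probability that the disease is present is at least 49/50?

Prior odds = 3/497.
Combined Bayes factor of the evidence already in hand = 1.8 × (1/3) × 12 = 7.2.
Odds after that evidence = (3/497) × 7.2 = 108/2485.
Target odds = 0.98/0.02 = 49.
Need 20ⁿ ≥ 49 ÷ (108/2485) = 121765/108.
20² = 400 falls short of 121765/108 but 20³ = 8000 reaches it, so n = 3.

3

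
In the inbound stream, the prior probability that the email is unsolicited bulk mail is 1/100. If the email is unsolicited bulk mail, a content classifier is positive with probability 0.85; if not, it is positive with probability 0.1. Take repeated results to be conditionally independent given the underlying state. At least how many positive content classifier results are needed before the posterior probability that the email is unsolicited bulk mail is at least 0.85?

3

Prior odds: 0.01 ÷ 0.99 = 1/99.
Likelihood ratio of a positive = 0.85/0.1 = 8.5.
Target posterior odds = 0.85/0.15 = 17/3.
Require 8.5ⁿ ≥ 17/3 ÷ (1/99) = 561.
8.5² = 72.25 falls short of 561 but 8.5³ = 614.125 reaches it, so n = 3.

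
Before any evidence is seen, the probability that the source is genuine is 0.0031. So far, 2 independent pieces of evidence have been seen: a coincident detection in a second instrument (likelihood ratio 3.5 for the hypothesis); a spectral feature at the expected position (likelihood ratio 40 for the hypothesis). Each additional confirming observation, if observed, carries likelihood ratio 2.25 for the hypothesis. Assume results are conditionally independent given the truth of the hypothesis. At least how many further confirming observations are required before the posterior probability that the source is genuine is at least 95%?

5

Prior odds = 0.0031/0.9969 = 31/9969.
Combined Bayes factor of the evidence already in hand = 3.5 × 40 = 140.
Odds after that evidence = (31/9969) × 140 = 4340/9969.
Target odds = 0.95/0.05 = 19.
Need 2.25ⁿ ≥ 19 ÷ (4340/9969) = 189411/4340.
2.25⁴ = 25.62890625 falls short of 189411/4340 but 2.25⁵ = 59049/1024 reaches it, so n = 5.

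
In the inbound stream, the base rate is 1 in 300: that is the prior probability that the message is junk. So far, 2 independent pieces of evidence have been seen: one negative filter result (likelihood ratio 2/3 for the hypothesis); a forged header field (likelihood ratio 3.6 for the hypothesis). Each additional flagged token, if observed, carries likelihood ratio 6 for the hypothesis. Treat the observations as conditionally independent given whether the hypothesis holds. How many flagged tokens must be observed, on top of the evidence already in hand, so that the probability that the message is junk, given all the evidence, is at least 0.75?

4

Prior odds = (1/300)/(299/300) = 1/299.
Combined Bayes factor of the evidence already in hand = (2/3) × 3.6 = 2.4.
Odds after that evidence = (1/299) × 2.4 = 12/1495.
Target odds = 0.75/0.25 = 3.
Need 6ⁿ ≥ 3 ÷ (12/1495) = 373.75.
6³ = 216 falls short of 373.75 but 6⁴ = 1296 reaches it, so n = 4.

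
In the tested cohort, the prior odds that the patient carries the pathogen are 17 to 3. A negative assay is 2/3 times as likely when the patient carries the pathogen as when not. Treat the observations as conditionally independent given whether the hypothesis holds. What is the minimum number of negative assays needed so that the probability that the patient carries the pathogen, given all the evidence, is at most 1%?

16

Prior odds = 17/3.
Likelihood ratio per negative assay = 2/3.
Target posterior odds = 0.01/0.99 = 1/99.
Require (2/3)ⁿ ≤ 1/99 ÷ (17/3) = 1/561.
(2/3)¹⁵ = 32768/14348907 is still above 1/561 but (2/3)¹⁶ = 65536/43046721 is at or below it, so n = 16.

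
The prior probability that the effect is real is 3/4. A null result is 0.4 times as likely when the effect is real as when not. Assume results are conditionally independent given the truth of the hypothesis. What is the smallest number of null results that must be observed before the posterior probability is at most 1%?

Prior odds = 0.75/0.25 = 3.
Likelihood ratio per null result = 0.4.
Target posterior odds = 0.01/0.99 = 1/99.
Need 3 × 0.4ⁿ ≤ 1/99, i.e. 0.4ⁿ ≤ 1/297.
0.4⁶ = 64/15625 is still above 1/297 but 0.4⁷ = 128/78125 is at or below it, so n = 7.

7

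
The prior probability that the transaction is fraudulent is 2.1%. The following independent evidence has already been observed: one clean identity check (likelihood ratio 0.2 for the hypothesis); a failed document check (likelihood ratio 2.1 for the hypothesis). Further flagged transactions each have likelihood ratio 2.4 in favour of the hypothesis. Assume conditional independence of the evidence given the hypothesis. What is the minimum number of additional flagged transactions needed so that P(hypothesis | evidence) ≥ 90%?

Prior odds = 0.021/0.979 = 21/979.
Combined Bayes factor of the evidence already in hand = 0.2 × 2.1 = 0.42.
Odds after that evidence = (21/979) × 0.42 = 441/48950.
Target odds = 0.9/0.1 = 9.
Need 2.4ⁿ ≥ 9 ÷ (441/48950) = 48950/49.
2.4⁷ = 35831808/78125 falls short of 48950/49 but 2.4⁸ = 429981696/390625 reaches it, so n = 8.

8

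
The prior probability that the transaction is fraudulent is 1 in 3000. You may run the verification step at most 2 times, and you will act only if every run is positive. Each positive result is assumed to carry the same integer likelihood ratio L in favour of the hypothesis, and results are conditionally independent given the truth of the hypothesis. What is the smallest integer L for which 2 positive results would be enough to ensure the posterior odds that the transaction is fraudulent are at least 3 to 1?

95

Prior odds = (1/3000)/(2999/3000) = 1/2999.
Target odds = 3.
Need L² ≥ 3 ÷ (1/2999) = 8997.
94² = 8836 < 8997 ≤ 9025 = 95², so L = 95.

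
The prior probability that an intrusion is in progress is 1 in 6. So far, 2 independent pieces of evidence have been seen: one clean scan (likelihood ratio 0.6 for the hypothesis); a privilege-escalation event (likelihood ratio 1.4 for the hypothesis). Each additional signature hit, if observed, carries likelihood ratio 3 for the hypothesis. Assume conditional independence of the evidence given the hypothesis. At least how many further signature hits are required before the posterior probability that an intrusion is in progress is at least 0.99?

6

Prior odds = (1/6)/(5/6) = 0.2.
Combined Bayes factor of the evidence already in hand = 0.6 × 1.4 = 0.84.
Odds after that evidence = 0.2 × 0.84 = 0.168.
Target odds = 0.99/0.01 = 99.
Need 3ⁿ ≥ 99 ÷ 0.168 = 4125/7.
3⁵ = 243 falls short of 4125/7 but 3⁶ = 729 reaches it, so n = 6.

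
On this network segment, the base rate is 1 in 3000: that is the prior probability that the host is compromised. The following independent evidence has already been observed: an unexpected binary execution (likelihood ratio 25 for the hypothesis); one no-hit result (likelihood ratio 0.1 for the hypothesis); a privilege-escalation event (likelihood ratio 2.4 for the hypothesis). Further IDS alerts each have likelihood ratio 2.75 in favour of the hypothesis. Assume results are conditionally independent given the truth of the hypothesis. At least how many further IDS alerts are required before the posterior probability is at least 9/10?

Prior odds = (1/3000)/(2999/3000) = 1/2999.
Combined Bayes factor of the evidence already in hand = 25 × 0.1 × 2.4 = 6.
Odds after that evidence = (1/2999) × 6 = 6/2999.
Target odds = 0.9/0.1 = 9.
Need 2.75ⁿ ≥ 9 ÷ (6/2999) = 4498.5.
2.75⁸ = 214358881/65536 falls short of 4498.5 but 2.75⁹ ≈8994.86 reaches it, so n = 9.

9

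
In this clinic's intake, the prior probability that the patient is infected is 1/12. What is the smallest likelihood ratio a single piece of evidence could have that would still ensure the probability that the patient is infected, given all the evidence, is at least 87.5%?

Prior odds = (1/12)/(11/12) = 1/11.
Target odds = 0.875/0.125 = 7.
Required Bayes factor = 7 ÷ (1/11) = 77.

77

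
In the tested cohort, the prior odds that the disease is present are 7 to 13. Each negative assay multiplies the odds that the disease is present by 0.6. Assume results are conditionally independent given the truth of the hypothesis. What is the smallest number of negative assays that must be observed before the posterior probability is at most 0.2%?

11

Prior odds = 7/13.
Likelihood ratio per negative assay = 0.6.
Target odds: 0.002 ÷ 0.998 = 1/499.
Require 0.6ⁿ ≤ 1/499 ÷ (7/13) = 13/3493.
0.6¹⁰ = 59049/9765625 is still above 13/3493 but 0.6¹¹ = 177147/48828125 is at or below it, so n = 11.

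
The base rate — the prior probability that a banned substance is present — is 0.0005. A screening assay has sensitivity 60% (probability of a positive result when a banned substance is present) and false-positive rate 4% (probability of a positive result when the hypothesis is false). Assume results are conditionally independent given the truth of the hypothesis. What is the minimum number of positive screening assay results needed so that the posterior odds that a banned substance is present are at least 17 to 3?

Prior odds: 0.0005 ÷ 0.9995 = 1/1999.
Likelihood ratio of a positive result = 0.6/0.04 = 15.
Target odds = 17/3.
Need (1/1999) × 15ⁿ ≥ 17/3, i.e. 15ⁿ ≥ 33983/3.
15³ = 3375 falls short of 33983/3 but 15⁴ = 50625 reaches it, so n = 4.

4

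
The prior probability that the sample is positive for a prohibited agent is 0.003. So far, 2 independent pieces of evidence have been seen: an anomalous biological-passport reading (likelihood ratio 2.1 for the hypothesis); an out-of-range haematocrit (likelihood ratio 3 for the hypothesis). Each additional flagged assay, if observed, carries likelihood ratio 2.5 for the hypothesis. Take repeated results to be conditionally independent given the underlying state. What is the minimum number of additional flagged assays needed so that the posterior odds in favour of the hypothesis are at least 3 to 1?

6

Prior odds = 0.003/0.997 = 3/997.
Combined Bayes factor of the evidence already in hand = 2.1 × 3 = 6.3.
Odds after that evidence = (3/997) × 6.3 = 189/9970.
Target odds = 3.
Need 2.5ⁿ ≥ 3 ÷ (189/9970) = 9970/63.
2.5⁵ = 97.65625 falls short of 9970/63 but 2.5⁶ = 244.140625 reaches it, so n = 6.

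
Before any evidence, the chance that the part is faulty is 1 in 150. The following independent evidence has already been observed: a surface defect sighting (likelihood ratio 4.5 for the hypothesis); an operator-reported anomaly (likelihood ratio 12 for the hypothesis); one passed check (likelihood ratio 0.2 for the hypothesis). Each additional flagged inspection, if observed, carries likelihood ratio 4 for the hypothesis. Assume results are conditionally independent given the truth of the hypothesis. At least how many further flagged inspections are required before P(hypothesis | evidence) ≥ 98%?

5

Prior odds = (1/150)/(149/150) = 1/149.
Combined Bayes factor of the evidence already in hand = 4.5 × 12 × 0.2 = 10.8.
Odds after that evidence = (1/149) × 10.8 = 54/745.
Target odds = 0.98/0.02 = 49.
Need 4ⁿ ≥ 49 ÷ (54/745) = 36505/54.
4⁴ = 256 falls short of 36505/54 but 4⁵ = 1024 reaches it, so n = 5.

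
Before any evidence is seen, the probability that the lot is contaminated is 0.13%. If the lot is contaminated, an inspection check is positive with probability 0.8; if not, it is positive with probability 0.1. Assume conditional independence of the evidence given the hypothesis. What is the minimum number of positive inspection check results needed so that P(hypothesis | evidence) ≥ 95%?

Prior odds: 0.0013 ÷ 0.9987 = 13/9987.
Likelihood ratio of a positive = 0.8/0.1 = 8.
Target posterior odds = 0.95/0.05 = 19.
Require 8ⁿ ≥ 19 ÷ (13/9987) = 189753/13.
8⁴ = 4096 falls short of 189753/13 but 8⁵ = 32768 reaches it, so n = 5.

5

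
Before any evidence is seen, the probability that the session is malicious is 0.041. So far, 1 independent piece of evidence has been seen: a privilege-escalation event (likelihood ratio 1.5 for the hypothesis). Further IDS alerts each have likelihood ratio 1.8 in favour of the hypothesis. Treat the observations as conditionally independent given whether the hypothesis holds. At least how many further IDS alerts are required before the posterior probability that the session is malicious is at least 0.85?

8

Prior odds = 0.041/0.959 = 41/959.
Bayes factor of the evidence already in hand = 1.5.
Odds after that evidence = (41/959) × 1.5 = 123/1918.
Target odds = 0.85/0.15 = 17/3.
Need 1.8ⁿ ≥ 17/3 ÷ (123/1918) = 32606/369.
1.8⁷ = 4782969/78125 falls short of 32606/369 but 1.8⁸ = 43046721/390625 reaches it, so n = 8.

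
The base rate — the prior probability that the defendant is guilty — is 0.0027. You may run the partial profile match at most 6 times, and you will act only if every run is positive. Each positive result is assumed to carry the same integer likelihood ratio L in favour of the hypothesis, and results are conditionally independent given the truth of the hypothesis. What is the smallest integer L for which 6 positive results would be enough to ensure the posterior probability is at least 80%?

4

Prior odds = 0.0027/0.9973 = 27/9973.
Target odds = 0.8/0.2 = 4.
Need L⁶ ≥ 4 ÷ (27/9973) = 39892/27.
3⁶ = 729 < 39892/27 ≤ 4096 = 4⁶, so L = 4.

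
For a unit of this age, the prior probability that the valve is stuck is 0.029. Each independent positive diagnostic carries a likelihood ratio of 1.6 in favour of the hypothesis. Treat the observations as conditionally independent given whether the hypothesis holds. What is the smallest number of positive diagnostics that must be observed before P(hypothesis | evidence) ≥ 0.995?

19

Prior odds: 0.029 ÷ 0.971 = 29/971.
Likelihood ratio per positive diagnostic = 1.6.
Target posterior odds = 0.995/0.005 = 199.
Need (29/971) × 1.6ⁿ ≥ 199, i.e. 1.6ⁿ ≥ 193229/29.
1.6¹⁸ ≈4722.37 falls short of 193229/29 but 1.6¹⁹ ≈7555.79 reaches it, so n = 19.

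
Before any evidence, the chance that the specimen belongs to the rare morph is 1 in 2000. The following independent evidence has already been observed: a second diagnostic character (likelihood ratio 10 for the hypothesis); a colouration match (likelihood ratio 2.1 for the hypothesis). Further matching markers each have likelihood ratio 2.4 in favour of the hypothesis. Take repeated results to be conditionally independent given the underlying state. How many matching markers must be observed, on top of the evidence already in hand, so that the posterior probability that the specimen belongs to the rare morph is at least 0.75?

Prior odds = 0.0005/0.9995 = 1/1999.
Combined Bayes factor of the evidence already in hand = 10 × 2.1 = 21.
Odds after that evidence = (1/1999) × 21 = 21/1999.
Target odds = 0.75/0.25 = 3.
Need 2.4ⁿ ≥ 3 ÷ (21/1999) = 1999/7.
2.4⁶ = 2985984/15625 falls short of 1999/7 but 2.4⁷ = 35831808/78125 reaches it, so n = 7.

7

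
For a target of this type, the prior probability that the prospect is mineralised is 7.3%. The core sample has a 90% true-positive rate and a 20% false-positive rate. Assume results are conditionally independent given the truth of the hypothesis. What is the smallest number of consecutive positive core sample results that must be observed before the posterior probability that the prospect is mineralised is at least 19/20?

4

Prior odds: 0.073 ÷ 0.927 = 73/927.
Likelihood ratio of a positive result = 0.9/0.2 = 4.5.
Target odds: 0.95 ÷ 0.05 = 19.
Require 4.5ⁿ ≥ 19 ÷ (73/927) = 17613/73.
4.5³ = 91.125 falls short of 17613/73 but 4.5⁴ = 410.0625 reaches it, so n = 4.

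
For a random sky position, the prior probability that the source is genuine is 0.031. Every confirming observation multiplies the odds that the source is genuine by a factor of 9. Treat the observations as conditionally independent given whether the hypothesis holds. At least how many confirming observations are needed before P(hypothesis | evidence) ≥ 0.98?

Prior odds = 0.031/0.969 = 31/969.
Likelihood ratio per confirming observation = 9.
Target odds: 0.98 ÷ 0.02 = 49.
Need (31/969) × 9ⁿ ≥ 49, i.e. 9ⁿ ≥ 47481/31.
9³ = 729 falls short of 47481/31 but 9⁴ = 6561 reaches it, so n = 4.

4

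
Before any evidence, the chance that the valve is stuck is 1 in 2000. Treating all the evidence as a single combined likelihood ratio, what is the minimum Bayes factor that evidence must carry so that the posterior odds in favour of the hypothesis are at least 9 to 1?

17991

Prior odds = 0.0005/0.9995 = 1/1999.
Target odds = 9.
Required Bayes factor = 9 ÷ (1/1999) = 17991.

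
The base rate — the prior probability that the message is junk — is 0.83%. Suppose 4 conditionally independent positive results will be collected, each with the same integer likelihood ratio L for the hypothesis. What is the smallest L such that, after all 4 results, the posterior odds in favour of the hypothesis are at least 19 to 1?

7

Prior odds = 0.0083/0.9917 = 83/9917.
Target odds = 19.
Need L⁴ ≥ 19 ÷ (83/9917) = 188423/83.
6⁴ = 1296 < 188423/83 ≤ 2401 = 7⁴, so L = 7.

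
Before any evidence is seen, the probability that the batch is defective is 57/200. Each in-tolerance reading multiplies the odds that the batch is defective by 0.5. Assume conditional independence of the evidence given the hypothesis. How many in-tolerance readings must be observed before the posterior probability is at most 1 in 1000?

Prior odds = 0.285/0.715 = 57/143.
Likelihood ratio per in-tolerance reading = 0.5.
Target posterior odds = 0.001/0.999 = 1/999.
Need (57/143) × 0.5ⁿ ≤ 1/999, i.e. 0.5ⁿ ≤ 143/56943.
0.5⁸ = 0.00390625 is still above 143/56943 but 0.5⁹ = 0.001953125 is at or below it, so n = 9.

9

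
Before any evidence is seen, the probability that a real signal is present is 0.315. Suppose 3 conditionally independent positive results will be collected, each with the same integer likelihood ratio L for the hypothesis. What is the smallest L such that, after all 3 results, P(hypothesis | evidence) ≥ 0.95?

4

Prior odds = 0.315/0.685 = 63/137.
Target odds = 0.95/0.05 = 19.
Need L³ ≥ 19 ÷ (63/137) = 2603/63.
3³ = 27 < 2603/63 ≤ 64 = 4³, so L = 4.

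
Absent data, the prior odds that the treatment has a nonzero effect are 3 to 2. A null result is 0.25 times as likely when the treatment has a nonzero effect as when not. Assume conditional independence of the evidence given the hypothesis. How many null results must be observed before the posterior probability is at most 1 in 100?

Prior odds = 1.5.
Likelihood ratio per null result = 0.25.
Target odds: 0.01 ÷ 0.99 = 1/99.
Need 1.5 × 0.25ⁿ ≤ 1/99, i.e. 0.25ⁿ ≤ 2/297.
0.25³ = 0.015625 is still above 2/297 but 0.25⁴ = 0.00390625 is at or below it, so n = 4.

4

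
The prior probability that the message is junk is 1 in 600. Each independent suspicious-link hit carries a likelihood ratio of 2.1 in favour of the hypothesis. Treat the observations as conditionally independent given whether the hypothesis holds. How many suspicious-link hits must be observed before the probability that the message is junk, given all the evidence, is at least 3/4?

Prior odds = (1/600)/(599/600) = 1/599.
Likelihood ratio per suspicious-link hit = 2.1.
Target posterior odds = 0.75/0.25 = 3.
Require 2.1ⁿ ≥ 3 ÷ (1/599) = 1797.
2.1¹⁰ ≈1667.99 falls short of 1797 but 2.1¹¹ ≈3502.78 reaches it, so n = 11.

11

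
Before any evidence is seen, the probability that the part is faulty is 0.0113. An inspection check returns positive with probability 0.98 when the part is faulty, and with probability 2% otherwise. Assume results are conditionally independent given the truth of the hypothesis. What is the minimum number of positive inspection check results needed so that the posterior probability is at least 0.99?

Prior odds: 0.0113 ÷ 0.9887 = 113/9887.
Likelihood ratio of a positive result = 0.98/0.02 = 49.
Target odds: 0.99 ÷ 0.01 = 99.
Need (113/9887) × 49ⁿ ≥ 99, i.e. 49ⁿ ≥ 978813/113.
49² = 2401 falls short of 978813/113 but 49³ = 117649 reaches it, so n = 3.

3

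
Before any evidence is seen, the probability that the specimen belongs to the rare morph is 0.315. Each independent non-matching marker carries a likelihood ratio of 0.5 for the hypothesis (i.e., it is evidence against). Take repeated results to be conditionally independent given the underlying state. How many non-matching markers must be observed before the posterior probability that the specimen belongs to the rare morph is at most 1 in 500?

Prior odds = 0.315/0.685 = 63/137.
Likelihood ratio per non-matching marker = 0.5.
Target odds: 0.002 ÷ 0.998 = 1/499.
Require 0.5ⁿ ≤ 1/499 ÷ (63/137) = 137/31437.
0.5⁷ = 0.0078125 is still above 137/31437 but 0.5⁸ = 0.00390625 is at or below it, so n = 8.

8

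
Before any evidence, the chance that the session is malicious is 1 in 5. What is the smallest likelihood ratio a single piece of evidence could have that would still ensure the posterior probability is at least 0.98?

Prior odds = 0.2/0.8 = 0.25.
Target odds = 0.98/0.02 = 49.
Required Bayes factor = 49 ÷ 0.25 = 196.

196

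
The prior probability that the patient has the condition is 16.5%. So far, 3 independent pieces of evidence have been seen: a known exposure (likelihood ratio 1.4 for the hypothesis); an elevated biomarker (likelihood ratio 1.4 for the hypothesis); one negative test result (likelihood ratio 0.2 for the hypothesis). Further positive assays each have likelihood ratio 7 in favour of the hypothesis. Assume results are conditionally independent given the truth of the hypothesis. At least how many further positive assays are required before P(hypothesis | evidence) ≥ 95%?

3

Prior odds = 0.165/0.835 = 33/167.
Combined Bayes factor of the evidence already in hand = 1.4 × 1.4 × 0.2 = 0.392.
Odds after that evidence = (33/167) × 0.392 = 1617/20875.
Target odds = 0.95/0.05 = 19.
Need 7ⁿ ≥ 19 ÷ (1617/20875) = 396625/1617.
7² = 49 falls short of 396625/1617 but 7³ = 343 reaches it, so n = 3.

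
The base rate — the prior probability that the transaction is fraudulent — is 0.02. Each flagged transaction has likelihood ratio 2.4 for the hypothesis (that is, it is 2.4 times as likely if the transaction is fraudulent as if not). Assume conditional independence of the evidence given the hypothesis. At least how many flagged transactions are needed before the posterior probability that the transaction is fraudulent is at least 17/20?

Prior odds = 0.02/0.98 = 1/49.
Likelihood ratio per flagged transaction = 2.4.
Target posterior odds = 0.85/0.15 = 17/3.
Need (1/49) × 2.4ⁿ ≥ 17/3, i.e. 2.4ⁿ ≥ 833/3.
2.4⁶ = 2985984/15625 falls short of 833/3 but 2.4⁷ = 35831808/78125 reaches it, so n = 7.

7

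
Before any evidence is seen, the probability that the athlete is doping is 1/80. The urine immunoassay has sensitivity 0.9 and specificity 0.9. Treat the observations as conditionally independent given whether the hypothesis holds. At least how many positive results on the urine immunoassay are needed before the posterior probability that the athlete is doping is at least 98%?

Prior odds = 0.0125/0.9875 = 1/79.
False-positive rate = 1 − 0.9 = 0.1; likelihood ratio of a positive = 0.9/0.1 = 9.
Target odds: 0.98 ÷ 0.02 = 49.
Need (1/79) × 9ⁿ ≥ 49, i.e. 9ⁿ ≥ 3871.
9³ = 729 falls short of 3871 but 9⁴ = 6561 reaches it, so n = 4.

4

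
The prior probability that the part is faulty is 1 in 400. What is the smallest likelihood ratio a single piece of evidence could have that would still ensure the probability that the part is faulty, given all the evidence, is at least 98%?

Prior odds = 0.0025/0.9975 = 1/399.
Target odds = 0.98/0.02 = 49.
Required Bayes factor = 49 ÷ (1/399) = 19551.

19551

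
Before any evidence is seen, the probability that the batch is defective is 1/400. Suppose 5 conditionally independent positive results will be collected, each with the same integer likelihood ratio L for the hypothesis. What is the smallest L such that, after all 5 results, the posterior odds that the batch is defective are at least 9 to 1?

Prior odds = 0.0025/0.9975 = 1/399.
Target odds = 9.
Need L⁵ ≥ 9 ÷ (1/399) = 3591.
5⁵ = 3125 < 3591 ≤ 7776 = 6⁵, so L = 6.

6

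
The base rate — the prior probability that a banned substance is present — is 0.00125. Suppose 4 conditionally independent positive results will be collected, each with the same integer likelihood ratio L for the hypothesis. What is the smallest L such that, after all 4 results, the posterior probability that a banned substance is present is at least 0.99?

Prior odds = 0.00125/0.99875 = 1/799.
Target odds = 0.99/0.01 = 99.
Need L⁴ ≥ 99 ÷ (1/799) = 79101.
16⁴ = 65536 < 79101 ≤ 83521 = 17⁴, so L = 17.

17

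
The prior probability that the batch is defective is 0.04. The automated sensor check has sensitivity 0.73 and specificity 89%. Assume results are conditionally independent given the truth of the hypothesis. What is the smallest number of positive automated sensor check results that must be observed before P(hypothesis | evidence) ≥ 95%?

4

Prior odds: 0.04 ÷ 0.96 = 1/24.
False-positive rate = 1 − 0.89 = 0.11; likelihood ratio of a positive = 0.73/0.11 = 73/11.
Target posterior odds = 0.95/0.05 = 19.
Need (1/24) × (73/11)ⁿ ≥ 19, i.e. (73/11)ⁿ ≥ 456.
(73/11)³ = 389017/1331 falls short of 456 but (73/11)⁴ = 28398241/14641 reaches it, so n = 4.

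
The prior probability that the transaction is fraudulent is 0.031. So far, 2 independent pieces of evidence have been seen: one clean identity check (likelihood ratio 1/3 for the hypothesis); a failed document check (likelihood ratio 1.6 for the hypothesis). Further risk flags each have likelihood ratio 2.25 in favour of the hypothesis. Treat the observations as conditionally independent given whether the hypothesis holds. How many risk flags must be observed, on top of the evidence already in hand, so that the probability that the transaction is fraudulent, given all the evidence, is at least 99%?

11

Prior odds = 0.031/0.969 = 31/969.
Combined Bayes factor of the evidence already in hand = (1/3) × 1.6 = 8/15.
Odds after that evidence = (31/969) × 8/15 = 248/14535.
Target odds = 0.99/0.01 = 99.
Need 2.25ⁿ ≥ 99 ÷ (248/14535) = 1438965/248.
2.25¹⁰ ≈3325.26 falls short of 1438965/248 but 2.25¹¹ ≈7481.83 reaches it, so n = 11.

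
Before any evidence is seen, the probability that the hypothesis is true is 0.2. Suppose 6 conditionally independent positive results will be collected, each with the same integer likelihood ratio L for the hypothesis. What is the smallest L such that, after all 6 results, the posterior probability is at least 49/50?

3

Prior odds = 0.2/0.8 = 0.25.
Target odds = 0.98/0.02 = 49.
Need L⁶ ≥ 49 ÷ 0.25 = 196.
2⁶ = 64 < 196 ≤ 729 = 3⁶, so L = 3.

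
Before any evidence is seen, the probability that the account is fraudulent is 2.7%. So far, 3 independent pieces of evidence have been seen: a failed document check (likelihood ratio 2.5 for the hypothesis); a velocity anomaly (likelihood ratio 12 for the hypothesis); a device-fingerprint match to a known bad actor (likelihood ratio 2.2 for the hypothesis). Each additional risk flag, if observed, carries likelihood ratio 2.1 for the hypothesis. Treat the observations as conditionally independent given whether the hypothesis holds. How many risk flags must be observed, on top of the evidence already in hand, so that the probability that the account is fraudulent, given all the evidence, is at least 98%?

Prior odds = 0.027/0.973 = 27/973.
Combined Bayes factor of the evidence already in hand = 2.5 × 12 × 2.2 = 66.
Odds after that evidence = (27/973) × 66 = 1782/973.
Target odds = 0.98/0.02 = 49.
Need 2.1ⁿ ≥ 49 ÷ (1782/973) = 47677/1782.
2.1⁴ = 19.4481 falls short of 47677/1782 but 2.1⁵ = 4084101/100000 reaches it, so n = 5.

5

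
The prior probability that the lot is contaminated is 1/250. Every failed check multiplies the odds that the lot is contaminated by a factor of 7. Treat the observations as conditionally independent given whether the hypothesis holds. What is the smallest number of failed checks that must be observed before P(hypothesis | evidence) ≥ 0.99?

6

Prior odds: 0.004 ÷ 0.996 = 1/249.
Likelihood ratio per failed check = 7.
Target odds: 0.99 ÷ 0.01 = 99.
Require 7ⁿ ≥ 99 ÷ (1/249) = 24651.
7⁵ = 16807 falls short of 24651 but 7⁶ = 117649 reaches it, so n = 6.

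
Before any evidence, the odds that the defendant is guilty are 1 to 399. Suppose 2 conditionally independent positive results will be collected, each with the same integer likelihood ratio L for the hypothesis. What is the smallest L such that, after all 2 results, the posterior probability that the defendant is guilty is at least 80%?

40

Prior odds = 1/399.
Target odds = 0.8/0.2 = 4.
Need L² ≥ 4 ÷ (1/399) = 1596.
39² = 1521 < 1596 ≤ 1600 = 40², so L = 40.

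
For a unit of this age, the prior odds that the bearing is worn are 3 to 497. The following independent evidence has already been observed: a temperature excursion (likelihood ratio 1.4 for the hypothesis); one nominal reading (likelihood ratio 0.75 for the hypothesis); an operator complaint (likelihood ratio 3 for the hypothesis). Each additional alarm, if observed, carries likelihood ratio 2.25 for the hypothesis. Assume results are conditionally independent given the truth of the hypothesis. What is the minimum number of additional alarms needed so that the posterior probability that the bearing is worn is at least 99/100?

Prior odds = 3/497.
Combined Bayes factor of the evidence already in hand = 1.4 × 0.75 × 3 = 3.15.
Odds after that evidence = (3/497) × 3.15 = 27/1420.
Target odds = 0.99/0.01 = 99.
Need 2.25ⁿ ≥ 99 ÷ (27/1420) = 15620/3.
2.25¹⁰ ≈3325.26 falls short of 15620/3 but 2.25¹¹ ≈7481.83 reaches it, so n = 11.

11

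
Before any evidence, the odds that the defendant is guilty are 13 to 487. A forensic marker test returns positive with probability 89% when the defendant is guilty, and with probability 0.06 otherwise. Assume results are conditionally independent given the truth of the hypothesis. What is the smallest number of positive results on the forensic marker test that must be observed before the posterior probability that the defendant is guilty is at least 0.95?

Prior odds = 13/487.
Likelihood ratio of a positive result = 0.89/0.06 = 89/6.
Target odds: 0.95 ÷ 0.05 = 19.
Need (13/487) × (89/6)ⁿ ≥ 19, i.e. (89/6)ⁿ ≥ 9253/13.
(89/6)² = 7921/36 falls short of 9253/13 but (89/6)³ = 704969/216 reaches it, so n = 3.

3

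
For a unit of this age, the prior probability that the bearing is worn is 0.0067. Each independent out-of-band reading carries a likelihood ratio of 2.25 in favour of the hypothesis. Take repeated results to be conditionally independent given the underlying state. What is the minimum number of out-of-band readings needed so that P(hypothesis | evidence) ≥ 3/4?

8

Prior odds = 0.0067/0.9933 = 67/9933.
Likelihood ratio per out-of-band reading = 2.25.
Target posterior odds = 0.75/0.25 = 3.
Require 2.25ⁿ ≥ 3 ÷ (67/9933) = 29799/67.
2.25⁷ = 4782969/16384 falls short of 29799/67 but 2.25⁸ = 43046721/65536 reaches it, so n = 8.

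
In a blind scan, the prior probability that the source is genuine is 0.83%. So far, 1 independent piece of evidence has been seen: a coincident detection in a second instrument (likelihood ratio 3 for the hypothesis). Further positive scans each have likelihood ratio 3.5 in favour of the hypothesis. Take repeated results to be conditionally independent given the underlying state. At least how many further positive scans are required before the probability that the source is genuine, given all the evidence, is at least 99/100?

Prior odds = 0.0083/0.9917 = 83/9917.
Bayes factor of the evidence already in hand = 3.
Odds after that evidence = (83/9917) × 3 = 249/9917.
Target odds = 0.99/0.01 = 99.
Need 3.5ⁿ ≥ 99 ÷ (249/9917) = 327261/83.
3.5⁶ = 1838.265625 falls short of 327261/83 but 3.5⁷ = 823543/128 reaches it, so n = 7.

7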